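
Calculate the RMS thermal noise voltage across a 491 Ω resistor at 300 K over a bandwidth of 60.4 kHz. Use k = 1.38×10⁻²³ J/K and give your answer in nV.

701 nV

V_n = √(4kTRB)
4kTRB = 4 × 1.38×10⁻²³ × 300 × 4.91×10² × 6.04×10⁴ = 4.91×10⁻¹³ V²
V_n = √(4.91×10⁻¹³) = 7.01×10⁻⁷ V = 701 nV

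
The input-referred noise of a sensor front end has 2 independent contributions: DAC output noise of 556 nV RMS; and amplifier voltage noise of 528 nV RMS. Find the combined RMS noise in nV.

767 nV

Uncorrelated sources add in power (mean-square): V_tot = √(ΣV_i²)
V_tot = √[(5.56×10⁻⁷)² + (5.28×10⁻⁷)²] = 7.67×10⁻⁷ V = 767 nV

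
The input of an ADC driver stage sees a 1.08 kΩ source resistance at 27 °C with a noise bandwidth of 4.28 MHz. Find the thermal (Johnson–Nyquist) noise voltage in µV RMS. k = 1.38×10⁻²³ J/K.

T = 27 °C + 273.15 = 300.15 K
V_n = √(4kTRB)
4kTRB = 4 × 1.38×10⁻²³ × 300.15 × 1.08×10³ × 4.28×10⁶ = 7.66×10⁻¹¹ V²
V_n = √(7.66×10⁻¹¹) = 8.75×10⁻⁶ V = 8.75 µV

8.75 µV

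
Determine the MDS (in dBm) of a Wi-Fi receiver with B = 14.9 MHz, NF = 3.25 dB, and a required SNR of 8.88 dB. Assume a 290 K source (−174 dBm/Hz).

−90.1 dBm

Sensitivity = −174 + 10 log₁₀(B) + NF + SNR_min
= −174 + 71.73 + 3.25 + 8.88
= −90.14 dBm → −90.1 dBm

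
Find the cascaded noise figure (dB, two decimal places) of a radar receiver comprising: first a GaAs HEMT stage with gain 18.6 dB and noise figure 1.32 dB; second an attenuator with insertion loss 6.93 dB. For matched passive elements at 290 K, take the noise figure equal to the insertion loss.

Convert to linear (a loss of L dB is a gain of −L dB): F_i = 10^(NF_i/10), G_i = 10^(G_i,dB/10)
  Stage 1: F_1 = 10^(1.32/10) = 1.355, G_1 = 10^(18.6/10) = 72.44
  Stage 2: F_2 = 10^(6.93/10) = 4.932, G_2 = 10^(−6.93/10) = 0.2028
Friis cascade:
  F = 1.355 + (4.932 − 1)/72.44 = 1.409
NF = 10 log₁₀(1.409) = 1.49 dB

1.49 dB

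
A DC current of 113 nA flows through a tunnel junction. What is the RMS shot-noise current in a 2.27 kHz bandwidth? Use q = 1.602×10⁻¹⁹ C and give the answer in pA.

I_n = √(2qI·B)
2qI·B = 2 × 1.602×10⁻¹⁹ × 1.13×10⁻⁷ × 2.27×10³ = 8.22×10⁻²³ A²
I_n = √(8.22×10⁻²³) = 9.07×10⁻¹² A = 9.07 pA

9.07 pA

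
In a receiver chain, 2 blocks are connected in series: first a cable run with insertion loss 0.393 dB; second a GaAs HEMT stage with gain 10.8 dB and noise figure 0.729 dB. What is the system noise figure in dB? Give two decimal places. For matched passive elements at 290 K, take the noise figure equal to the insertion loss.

Convert to linear (a loss of L dB is a gain of −L dB): F_i = 10^(NF_i/10), G_i = 10^(G_i,dB/10)
  Stage 1: F_1 = 10^(0.393/10) = 1.095, G_1 = 10^(−0.393/10) = 0.9135
  Stage 2: F_2 = 10^(0.729/10) = 1.183, G_2 = 10^(10.8/10) = 12.02
Friis cascade:
  F = 1.095 + (1.183 − 1)/0.9135 = 1.295
NF = 10 log₁₀(1.295) = 1.12 dB

1.12 dB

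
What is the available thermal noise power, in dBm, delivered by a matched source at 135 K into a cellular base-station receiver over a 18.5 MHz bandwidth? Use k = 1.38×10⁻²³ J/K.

−104.6 dBm

P_n = kTB = 1.38×10⁻²³ × 135 × 1.85×10⁷ = 3.45×10⁻¹⁴ W
In dBm: 10 log₁₀(3.45×10⁻¹⁴ / 10⁻³) = −104.6 dBm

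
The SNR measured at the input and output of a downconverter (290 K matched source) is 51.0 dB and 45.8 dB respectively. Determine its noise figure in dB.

NF (dB) = SNR_in(dB) − SNR_out(dB) when the source is at T₀
NF = 51.0 − 45.8 = 5.2 dB

5.2 dB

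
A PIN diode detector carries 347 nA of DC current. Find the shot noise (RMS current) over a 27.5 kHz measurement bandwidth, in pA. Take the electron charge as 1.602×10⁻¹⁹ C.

I_n = √(2qI·B)
2qI·B = 2 × 1.602×10⁻¹⁹ × 3.47×10⁻⁷ × 2.75×10⁴ = 3.06×10⁻²¹ A²
I_n = √(3.06×10⁻²¹) = 5.53×10⁻¹¹ A = 55.3 pA

55.3 pA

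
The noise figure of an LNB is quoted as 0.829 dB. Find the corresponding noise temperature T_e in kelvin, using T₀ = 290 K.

61.0 K

F = 10^(0.829/10) = 1.21032
T_e = (F − 1)·T₀ = (1.21032 − 1) × 290 = 61.0 K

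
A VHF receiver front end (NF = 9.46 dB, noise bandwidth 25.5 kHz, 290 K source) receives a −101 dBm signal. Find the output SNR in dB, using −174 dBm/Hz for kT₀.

Noise floor: N = −174 + 10 log₁₀(B) + NF
10 log₁₀(2.55×10⁴) = 44.07 dB
N = −174 + 44.07 + 9.46 = −120.47 dBm
SNR = P_sig − N = −101 − (−120.47) = 19.47 dB → 19.5 dB

19.5 dB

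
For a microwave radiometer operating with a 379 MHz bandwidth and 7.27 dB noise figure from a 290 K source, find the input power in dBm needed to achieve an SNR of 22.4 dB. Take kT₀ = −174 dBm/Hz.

−58.5 dBm

Sensitivity = −174 + 10 log₁₀(B) + NF + SNR_min
= −174 + 85.79 + 7.27 + 22.4
= −58.54 dBm → −58.5 dBm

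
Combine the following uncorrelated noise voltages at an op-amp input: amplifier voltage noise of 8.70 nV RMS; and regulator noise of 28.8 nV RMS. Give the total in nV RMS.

30.1 nV

Uncorrelated sources add in power (mean-square): V_tot = √(ΣV_i²)
V_tot = √[(8.70×10⁻⁹)² + (2.88×10⁻⁸)²] = 3.01×10⁻⁸ V = 30.1 nV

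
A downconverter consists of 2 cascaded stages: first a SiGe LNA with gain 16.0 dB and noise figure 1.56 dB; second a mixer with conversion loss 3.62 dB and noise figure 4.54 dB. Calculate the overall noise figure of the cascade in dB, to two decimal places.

Convert to linear (a loss of L dB is a gain of −L dB): F_i = 10^(NF_i/10), G_i = 10^(G_i,dB/10)
  Stage 1: F_1 = 10^(1.56/10) = 1.432, G_1 = 10^(16.0/10) = 39.81
  Stage 2: F_2 = 10^(4.54/10) = 2.844, G_2 = 10^(−3.62/10) = 0.4345
Friis cascade:
  F = 1.432 + (2.844 − 1)/39.81 = 1.479
NF = 10 log₁₀(1.479) = 1.70 dB

1.70 dB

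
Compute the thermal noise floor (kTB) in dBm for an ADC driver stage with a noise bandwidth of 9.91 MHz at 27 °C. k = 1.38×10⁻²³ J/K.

T = 27 °C + 273.15 = 300.15 K
P_n = kTB = 1.38×10⁻²³ × 300.15 × 9.91×10⁶ = 4.10×10⁻¹⁴ W
In dBm: 10 log₁₀(4.10×10⁻¹⁴ / 10⁻³) = −103.9 dBm

−103.9 dBm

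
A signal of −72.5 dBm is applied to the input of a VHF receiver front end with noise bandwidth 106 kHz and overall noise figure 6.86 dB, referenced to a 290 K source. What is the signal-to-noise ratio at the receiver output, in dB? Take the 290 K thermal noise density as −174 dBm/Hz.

Noise floor: N = −174 + 10 log₁₀(B) + NF
10 log₁₀(1.06×10⁵) = 50.25 dB
N = −174 + 50.25 + 6.86 = −116.89 dBm
SNR = P_sig − N = −72.5 − (−116.89) = 44.39 dB → 44.4 dB

44.4 dB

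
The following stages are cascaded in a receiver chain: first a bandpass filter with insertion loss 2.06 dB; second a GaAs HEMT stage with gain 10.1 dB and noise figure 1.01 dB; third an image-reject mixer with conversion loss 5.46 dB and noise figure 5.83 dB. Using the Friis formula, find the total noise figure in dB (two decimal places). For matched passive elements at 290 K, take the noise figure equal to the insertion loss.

Convert to linear (a loss of L dB is a gain of −L dB): F_i = 10^(NF_i/10), G_i = 10^(G_i,dB/10)
  Stage 1: F_1 = 10^(2.06/10) = 1.607, G_1 = 10^(−2.06/10) = 0.6223
  Stage 2: F_2 = 10^(1.01/10) = 1.262, G_2 = 10^(10.1/10) = 10.23
  Stage 3: F_3 = 10^(5.83/10) = 3.828, G_3 = 10^(−5.46/10) = 0.2844
Friis cascade:
  F = 1.607 + (1.262 − 1)/0.6223 + (3.828 − 1)/6.368 = 2.472
NF = 10 log₁₀(2.472) = 3.93 dB

3.93 dB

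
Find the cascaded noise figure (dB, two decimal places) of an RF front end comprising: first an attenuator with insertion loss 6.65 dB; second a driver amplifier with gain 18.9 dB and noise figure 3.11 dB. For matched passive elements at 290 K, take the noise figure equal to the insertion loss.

9.76 dB

Convert to linear (a loss of L dB is a gain of −L dB): F_i = 10^(NF_i/10), G_i = 10^(G_i,dB/10)
  Stage 1: F_1 = 10^(6.65/10) = 4.624, G_1 = 10^(−6.65/10) = 0.2163
  Stage 2: F_2 = 10^(3.11/10) = 2.046, G_2 = 10^(18.9/10) = 77.62
Friis cascade:
  F = 4.624 + (2.046 − 1)/0.2163 = 9.462
NF = 10 log₁₀(9.462) = 9.76 dB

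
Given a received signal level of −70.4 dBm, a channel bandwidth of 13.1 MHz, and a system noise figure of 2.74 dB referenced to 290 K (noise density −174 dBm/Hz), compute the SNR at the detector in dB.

29.7 dB

Noise floor: N = −174 + 10 log₁₀(B) + NF
10 log₁₀(1.31×10⁷) = 71.17 dB
N = −174 + 71.17 + 2.74 = −100.09 dBm
SNR = P_sig − N = −70.4 − (−100.09) = 29.69 dB → 29.7 dB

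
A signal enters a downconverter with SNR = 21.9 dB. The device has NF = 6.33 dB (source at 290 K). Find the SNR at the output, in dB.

By definition F = SNR_in/SNR_out, so in dB: SNR_out = SNR_in − NF
SNR_out = 21.9 − 6.33 = 15.57 dB

15.57 dB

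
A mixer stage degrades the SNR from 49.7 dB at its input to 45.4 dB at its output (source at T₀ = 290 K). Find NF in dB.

4.3 dB

NF (dB) = SNR_in(dB) − SNR_out(dB) when the source is at T₀
NF = 49.7 − 45.4 = 4.3 dB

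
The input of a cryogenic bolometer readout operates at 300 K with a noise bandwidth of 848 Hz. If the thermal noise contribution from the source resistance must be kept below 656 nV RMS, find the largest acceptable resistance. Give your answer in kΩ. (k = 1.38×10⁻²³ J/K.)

Johnson–Nyquist: V_n = √(4kTRB) ⇒ R = V_n² / (4kTB)
4kTB = 4 × 1.38×10⁻²³ × 300 × 8.48×10² = 1.40×10⁻¹⁷
R = (6.56×10⁻⁷)² / 1.40×10⁻¹⁷ = 3.06×10⁴ Ω = 30.6 kΩ

30.6 kΩ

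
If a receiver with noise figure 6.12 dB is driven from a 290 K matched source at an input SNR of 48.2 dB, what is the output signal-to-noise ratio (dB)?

By definition F = SNR_in/SNR_out, so in dB: SNR_out = SNR_in − NF
SNR_out = 48.2 − 6.12 = 42.08 dB

42.08 dB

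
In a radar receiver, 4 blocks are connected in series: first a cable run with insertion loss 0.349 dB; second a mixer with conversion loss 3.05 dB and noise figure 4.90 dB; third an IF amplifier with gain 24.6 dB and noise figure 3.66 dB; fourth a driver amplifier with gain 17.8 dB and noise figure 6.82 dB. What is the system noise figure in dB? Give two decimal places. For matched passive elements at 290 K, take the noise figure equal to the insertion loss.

Convert to linear (a loss of L dB is a gain of −L dB): F_i = 10^(NF_i/10), G_i = 10^(G_i,dB/10)
  Stage 1: F_1 = 10^(0.349/10) = 1.084, G_1 = 10^(−0.349/10) = 0.9228
  Stage 2: F_2 = 10^(4.90/10) = 3.090, G_2 = 10^(−3.05/10) = 0.4955
  Stage 3: F_3 = 10^(3.66/10) = 2.323, G_3 = 10^(24.6/10) = 288.4
  Stage 4: F_4 = 10^(6.82/10) = 4.808, G_4 = 10^(17.8/10) = 60.26
Friis cascade:
  F = 1.084 + (3.090 − 1)/0.9228 + (2.323 − 1)/0.4572 + (4.808 − 1)/131.9 = 6.271
NF = 10 log₁₀(6.271) = 7.97 dB

7.97 dB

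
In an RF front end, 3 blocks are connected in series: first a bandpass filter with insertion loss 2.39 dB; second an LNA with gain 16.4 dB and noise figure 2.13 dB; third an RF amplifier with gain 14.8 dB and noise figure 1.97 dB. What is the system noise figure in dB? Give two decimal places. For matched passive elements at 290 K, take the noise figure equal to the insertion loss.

Convert to linear (a loss of L dB is a gain of −L dB): F_i = 10^(NF_i/10), G_i = 10^(G_i,dB/10)
  Stage 1: F_1 = 10^(2.39/10) = 1.734, G_1 = 10^(−2.39/10) = 0.5768
  Stage 2: F_2 = 10^(2.13/10) = 1.633, G_2 = 10^(16.4/10) = 43.65
  Stage 3: F_3 = 10^(1.97/10) = 1.574, G_3 = 10^(14.8/10) = 30.20
Friis cascade:
  F = 1.734 + (1.633 − 1)/0.5768 + (1.574 − 1)/25.18 = 2.854
NF = 10 log₁₀(2.854) = 4.55 dB

4.55 dB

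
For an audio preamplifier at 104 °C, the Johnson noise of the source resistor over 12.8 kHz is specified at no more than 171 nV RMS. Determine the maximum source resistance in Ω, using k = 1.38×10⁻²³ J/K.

110 Ω

T = 104 °C + 273.15 = 377.15 K
Johnson–Nyquist: V_n = √(4kTRB) ⇒ R = V_n² / (4kTB)
4kTB = 4 × 1.38×10⁻²³ × 377.15 × 1.28×10⁴ = 2.66×10⁻¹⁶
R = (1.71×10⁻⁷)² / 2.66×10⁻¹⁶ = 1.10×10² Ω = 110 Ω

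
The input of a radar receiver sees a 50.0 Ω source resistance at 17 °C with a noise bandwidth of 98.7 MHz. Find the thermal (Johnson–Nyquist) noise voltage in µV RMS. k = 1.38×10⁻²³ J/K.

8.89 µV

T = 17 °C + 273.15 = 290.15 K
V_n = √(4kTRB)
4kTRB = 4 × 1.38×10⁻²³ × 290.15 × 5.00×10¹ × 9.87×10⁷ = 7.90×10⁻¹¹ V²
V_n = √(7.90×10⁻¹¹) = 8.89×10⁻⁶ V = 8.89 µV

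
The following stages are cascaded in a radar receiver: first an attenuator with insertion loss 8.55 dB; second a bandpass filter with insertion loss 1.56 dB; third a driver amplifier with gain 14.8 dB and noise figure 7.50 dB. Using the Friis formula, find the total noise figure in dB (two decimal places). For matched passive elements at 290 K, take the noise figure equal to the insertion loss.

Convert to linear (a loss of L dB is a gain of −L dB): F_i = 10^(NF_i/10), G_i = 10^(G_i,dB/10)
  Stage 1: F_1 = 10^(8.55/10) = 7.161, G_1 = 10^(−8.55/10) = 0.1396
  Stage 2: F_2 = 10^(1.56/10) = 1.432, G_2 = 10^(−1.56/10) = 0.6982
  Stage 3: F_3 = 10^(7.50/10) = 5.623, G_3 = 10^(14.8/10) = 30.20
Friis cascade:
  F = 7.161 + (1.432 − 1)/0.1396 + (5.623 − 1)/0.09750 = 57.68
NF = 10 log₁₀(57.68) = 17.61 dB

17.61 dB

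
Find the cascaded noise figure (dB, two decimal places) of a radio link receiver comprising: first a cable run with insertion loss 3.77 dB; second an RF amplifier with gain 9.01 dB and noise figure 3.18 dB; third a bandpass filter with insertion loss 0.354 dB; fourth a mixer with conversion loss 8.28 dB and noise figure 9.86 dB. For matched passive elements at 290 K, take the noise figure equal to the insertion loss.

Convert to linear (a loss of L dB is a gain of −L dB): F_i = 10^(NF_i/10), G_i = 10^(G_i,dB/10)
  Stage 1: F_1 = 10^(3.77/10) = 2.382, G_1 = 10^(−3.77/10) = 0.4198
  Stage 2: F_2 = 10^(3.18/10) = 2.080, G_2 = 10^(9.01/10) = 7.962
  Stage 3: F_3 = 10^(0.354/10) = 1.085, G_3 = 10^(−0.354/10) = 0.9217
  Stage 4: F_4 = 10^(9.86/10) = 9.683, G_4 = 10^(−8.28/10) = 0.1486
Friis cascade:
  F = 2.382 + (2.080 − 1)/0.4198 + (1.085 − 1)/3.342 + (9.683 − 1)/3.080 = 7.799
NF = 10 log₁₀(7.799) = 8.92 dB

8.92 dB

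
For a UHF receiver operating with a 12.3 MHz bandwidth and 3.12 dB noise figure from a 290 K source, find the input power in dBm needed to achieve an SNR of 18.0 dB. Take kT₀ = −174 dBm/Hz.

Sensitivity = −174 + 10 log₁₀(B) + NF + SNR_min
= −174 + 70.9 + 3.12 + 18.0
= −81.98 dBm → −82.0 dBm

−82.0 dBm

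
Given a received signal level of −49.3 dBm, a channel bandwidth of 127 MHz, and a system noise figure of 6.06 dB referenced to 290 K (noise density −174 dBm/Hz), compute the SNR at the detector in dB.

Noise floor: N = −174 + 10 log₁₀(B) + NF
10 log₁₀(1.27×10⁸) = 81.04 dB
N = −174 + 81.04 + 6.06 = −86.90 dBm
SNR = P_sig − N = −49.3 − (−86.90) = 37.60 dB → 37.6 dB

37.6 dB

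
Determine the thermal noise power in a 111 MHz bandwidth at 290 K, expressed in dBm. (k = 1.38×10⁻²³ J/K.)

P_n = kTB = 1.38×10⁻²³ × 290 × 1.11×10⁸ = 4.44×10⁻¹³ W
In dBm: 10 log₁₀(4.44×10⁻¹³ / 10⁻³) = −93.5 dBm

−93.5 dBm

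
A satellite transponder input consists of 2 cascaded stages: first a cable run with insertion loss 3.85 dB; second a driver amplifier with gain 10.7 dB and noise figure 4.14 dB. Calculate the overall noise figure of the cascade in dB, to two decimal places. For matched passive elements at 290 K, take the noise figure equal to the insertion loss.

Convert to linear (a loss of L dB is a gain of −L dB): F_i = 10^(NF_i/10), G_i = 10^(G_i,dB/10)
  Stage 1: F_1 = 10^(3.85/10) = 2.427, G_1 = 10^(−3.85/10) = 0.4121
  Stage 2: F_2 = 10^(4.14/10) = 2.594, G_2 = 10^(10.7/10) = 11.75
Friis cascade:
  F = 2.427 + (2.594 − 1)/0.4121 = 6.295
NF = 10 log₁₀(6.295) = 7.99 dB

7.99 dB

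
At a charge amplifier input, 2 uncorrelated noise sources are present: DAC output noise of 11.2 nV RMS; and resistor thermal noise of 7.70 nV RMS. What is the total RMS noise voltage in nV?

13.6 nV

Uncorrelated sources add in power (mean-square): V_tot = √(ΣV_i²)
V_tot = √[(1.12×10⁻⁸)² + (7.70×10⁻⁹)²] = 1.36×10⁻⁸ V = 13.6 nV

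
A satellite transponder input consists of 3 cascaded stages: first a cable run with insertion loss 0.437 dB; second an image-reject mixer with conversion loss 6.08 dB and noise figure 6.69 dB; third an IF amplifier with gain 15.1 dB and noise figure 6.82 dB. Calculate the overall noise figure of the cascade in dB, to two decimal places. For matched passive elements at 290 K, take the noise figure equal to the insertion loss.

Convert to linear (a loss of L dB is a gain of −L dB): F_i = 10^(NF_i/10), G_i = 10^(G_i,dB/10)
  Stage 1: F_1 = 10^(0.437/10) = 1.106, G_1 = 10^(−0.437/10) = 0.9043
  Stage 2: F_2 = 10^(6.69/10) = 4.667, G_2 = 10^(−6.08/10) = 0.2466
  Stage 3: F_3 = 10^(6.82/10) = 4.808, G_3 = 10^(15.1/10) = 32.36
Friis cascade:
  F = 1.106 + (4.667 − 1)/0.9043 + (4.808 − 1)/0.2230 = 22.24
NF = 10 log₁₀(22.24) = 13.47 dB

13.47 dB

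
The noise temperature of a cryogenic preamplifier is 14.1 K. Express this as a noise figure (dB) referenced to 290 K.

0.206 dB

F = 1 + T_e/T₀ = 1 + 14.1/290 = 1.04862
NF = 10 log₁₀(1.04862) = 0.206 dB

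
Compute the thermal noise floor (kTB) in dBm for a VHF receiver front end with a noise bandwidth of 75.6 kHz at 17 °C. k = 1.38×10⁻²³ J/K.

T = 17 °C + 273.15 = 290.15 K
P_n = kTB = 1.38×10⁻²³ × 290.15 × 7.56×10⁴ = 3.03×10⁻¹⁶ W
In dBm: 10 log₁₀(3.03×10⁻¹⁶ / 10⁻³) = −125.2 dBm

−125.2 dBm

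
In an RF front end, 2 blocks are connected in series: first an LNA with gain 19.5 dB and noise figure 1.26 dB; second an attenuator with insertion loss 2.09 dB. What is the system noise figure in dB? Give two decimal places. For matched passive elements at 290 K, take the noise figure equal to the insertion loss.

Convert to linear (a loss of L dB is a gain of −L dB): F_i = 10^(NF_i/10), G_i = 10^(G_i,dB/10)
  Stage 1: F_1 = 10^(1.26/10) = 1.337, G_1 = 10^(19.5/10) = 89.13
  Stage 2: F_2 = 10^(2.09/10) = 1.618, G_2 = 10^(−2.09/10) = 0.6180
Friis cascade:
  F = 1.337 + (1.618 − 1)/89.13 = 1.344
NF = 10 log₁₀(1.344) = 1.28 dB

1.28 dB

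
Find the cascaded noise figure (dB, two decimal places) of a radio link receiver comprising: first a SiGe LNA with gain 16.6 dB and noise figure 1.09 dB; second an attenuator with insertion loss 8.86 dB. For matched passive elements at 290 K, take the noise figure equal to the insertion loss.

Convert to linear (a loss of L dB is a gain of −L dB): F_i = 10^(NF_i/10), G_i = 10^(G_i,dB/10)
  Stage 1: F_1 = 10^(1.09/10) = 1.285, G_1 = 10^(16.6/10) = 45.71
  Stage 2: F_2 = 10^(8.86/10) = 7.691, G_2 = 10^(−8.86/10) = 0.1300
Friis cascade:
  F = 1.285 + (7.691 − 1)/45.71 = 1.432
NF = 10 log₁₀(1.432) = 1.56 dB

1.56 dB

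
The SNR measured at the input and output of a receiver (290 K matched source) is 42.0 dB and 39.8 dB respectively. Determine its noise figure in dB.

2.2 dB

NF (dB) = SNR_in(dB) − SNR_out(dB) when the source is at T₀
NF = 42.0 − 39.8 = 2.2 dB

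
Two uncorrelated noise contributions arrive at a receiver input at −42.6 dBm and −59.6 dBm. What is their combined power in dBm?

−42.5 dBm

Convert to linear, add, convert back:
P₁ = 5.50×10⁻⁸ W, P₂ = 1.10×10⁻⁹ W
P_tot = 5.61×10⁻⁸ W → 10 log₁₀(P_tot / 10⁻³) = −42.5 dBm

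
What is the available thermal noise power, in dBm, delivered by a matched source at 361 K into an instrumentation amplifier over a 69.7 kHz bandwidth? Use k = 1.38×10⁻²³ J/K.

−124.6 dBm

P_n = kTB = 1.38×10⁻²³ × 361 × 6.97×10⁴ = 3.47×10⁻¹⁶ W
In dBm: 10 log₁₀(3.47×10⁻¹⁶ / 10⁻³) = −124.6 dBm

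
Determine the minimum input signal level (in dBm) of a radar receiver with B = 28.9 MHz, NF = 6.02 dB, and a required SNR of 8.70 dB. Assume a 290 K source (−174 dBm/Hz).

−84.7 dBm

Sensitivity = −174 + 10 log₁₀(B) + NF + SNR_min
= −174 + 74.61 + 6.02 + 8.70
= −84.67 dBm → −84.7 dBm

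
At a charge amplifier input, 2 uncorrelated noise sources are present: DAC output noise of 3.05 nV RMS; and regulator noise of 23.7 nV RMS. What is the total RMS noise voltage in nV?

Uncorrelated sources add in power (mean-square): V_tot = √(ΣV_i²)
V_tot = √[(3.05×10⁻⁹)² + (2.37×10⁻⁸)²] = 2.39×10⁻⁸ V = 23.9 nV

23.9 nV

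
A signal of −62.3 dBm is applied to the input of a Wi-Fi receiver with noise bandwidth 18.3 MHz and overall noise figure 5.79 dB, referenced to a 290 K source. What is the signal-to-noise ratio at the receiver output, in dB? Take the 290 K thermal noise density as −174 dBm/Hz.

33.3 dB

Noise floor: N = −174 + 10 log₁₀(B) + NF
10 log₁₀(1.83×10⁷) = 72.62 dB
N = −174 + 72.62 + 5.79 = −95.59 dBm
SNR = P_sig − N = −62.3 − (−95.59) = 33.29 dB → 33.3 dB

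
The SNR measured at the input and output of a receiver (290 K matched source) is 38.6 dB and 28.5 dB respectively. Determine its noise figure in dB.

NF (dB) = SNR_in(dB) − SNR_out(dB) when the source is at T₀
NF = 38.6 − 28.5 = 10.1 dB

10.1 dB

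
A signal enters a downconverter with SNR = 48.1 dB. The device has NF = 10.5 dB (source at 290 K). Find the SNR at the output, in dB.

By definition F = SNR_in/SNR_out, so in dB: SNR_out = SNR_in − NF
SNR_out = 48.1 − 10.5 = 37.6 dB

37.6 dB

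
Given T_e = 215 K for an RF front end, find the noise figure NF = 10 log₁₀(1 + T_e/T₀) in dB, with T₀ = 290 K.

F = 1 + T_e/T₀ = 1 + 215/290 = 1.74138
NF = 10 log₁₀(1.74138) = 2.41 dB

2.41 dB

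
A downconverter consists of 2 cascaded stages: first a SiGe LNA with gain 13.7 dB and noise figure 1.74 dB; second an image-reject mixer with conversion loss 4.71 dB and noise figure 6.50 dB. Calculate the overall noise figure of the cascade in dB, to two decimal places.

2.15 dB

Convert to linear (a loss of L dB is a gain of −L dB): F_i = 10^(NF_i/10), G_i = 10^(G_i,dB/10)
  Stage 1: F_1 = 10^(1.74/10) = 1.493, G_1 = 10^(13.7/10) = 23.44
  Stage 2: F_2 = 10^(6.50/10) = 4.467, G_2 = 10^(−4.71/10) = 0.3381
Friis cascade:
  F = 1.493 + (4.467 − 1)/23.44 = 1.641
NF = 10 log₁₀(1.641) = 2.15 dB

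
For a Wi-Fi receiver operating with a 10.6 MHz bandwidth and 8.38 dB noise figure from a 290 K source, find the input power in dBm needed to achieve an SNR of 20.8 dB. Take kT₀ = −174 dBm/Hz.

−74.6 dBm

Sensitivity = −174 + 10 log₁₀(B) + NF + SNR_min
= −174 + 70.25 + 8.38 + 20.8
= −74.57 dBm → −74.6 dBm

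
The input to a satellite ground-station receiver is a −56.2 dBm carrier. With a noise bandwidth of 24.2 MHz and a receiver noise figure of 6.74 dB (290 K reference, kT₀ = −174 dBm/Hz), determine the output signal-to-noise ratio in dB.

Noise floor: N = −174 + 10 log₁₀(B) + NF
10 log₁₀(2.42×10⁷) = 73.84 dB
N = −174 + 73.84 + 6.74 = −93.42 dBm
SNR = P_sig − N = −56.2 − (−93.42) = 37.22 dB → 37.2 dB

37.2 dB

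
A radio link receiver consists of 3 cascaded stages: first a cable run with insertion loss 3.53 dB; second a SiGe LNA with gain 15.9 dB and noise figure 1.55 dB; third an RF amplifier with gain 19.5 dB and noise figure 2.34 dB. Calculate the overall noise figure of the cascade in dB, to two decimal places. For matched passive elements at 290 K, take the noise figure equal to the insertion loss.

5.14 dB

Convert to linear (a loss of L dB is a gain of −L dB): F_i = 10^(NF_i/10), G_i = 10^(G_i,dB/10)
  Stage 1: F_1 = 10^(3.53/10) = 2.254, G_1 = 10^(−3.53/10) = 0.4436
  Stage 2: F_2 = 10^(1.55/10) = 1.429, G_2 = 10^(15.9/10) = 38.90
  Stage 3: F_3 = 10^(2.34/10) = 1.714, G_3 = 10^(19.5/10) = 89.13
Friis cascade:
  F = 2.254 + (1.429 − 1)/0.4436 + (1.714 − 1)/17.26 = 3.262
NF = 10 log₁₀(3.262) = 5.14 dB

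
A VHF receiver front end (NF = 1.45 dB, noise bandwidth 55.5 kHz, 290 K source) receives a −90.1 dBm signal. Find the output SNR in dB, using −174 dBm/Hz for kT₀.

Noise floor: N = −174 + 10 log₁₀(B) + NF
10 log₁₀(5.55×10⁴) = 47.44 dB
N = −174 + 47.44 + 1.45 = −125.11 dBm
SNR = P_sig − N = −90.1 − (−125.11) = 35.01 dB → 35.0 dB

35.0 dB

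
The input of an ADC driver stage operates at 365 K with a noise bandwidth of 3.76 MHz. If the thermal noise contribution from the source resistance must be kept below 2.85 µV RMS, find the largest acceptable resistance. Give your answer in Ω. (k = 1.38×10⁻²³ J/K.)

107 Ω

Johnson–Nyquist: V_n = √(4kTRB) ⇒ R = V_n² / (4kTB)
4kTB = 4 × 1.38×10⁻²³ × 365 × 3.76×10⁶ = 7.58×10⁻¹⁴
R = (2.85×10⁻⁶)² / 7.58×10⁻¹⁴ = 1.07×10² Ω = 107 Ω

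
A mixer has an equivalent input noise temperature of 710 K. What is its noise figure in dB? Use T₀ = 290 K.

F = 1 + T_e/T₀ = 1 + 710/290 = 3.44828
NF = 10 log₁₀(3.44828) = 5.38 dB

5.38 dB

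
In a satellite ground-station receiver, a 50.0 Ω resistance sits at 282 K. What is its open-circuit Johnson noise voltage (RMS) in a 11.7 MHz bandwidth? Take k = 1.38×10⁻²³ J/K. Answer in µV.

3.02 µV

V_n = √(4kTRB)
4kTRB = 4 × 1.38×10⁻²³ × 282 × 5.00×10¹ × 1.17×10⁷ = 9.11×10⁻¹² V²
V_n = √(9.11×10⁻¹²) = 3.02×10⁻⁶ V = 3.02 µV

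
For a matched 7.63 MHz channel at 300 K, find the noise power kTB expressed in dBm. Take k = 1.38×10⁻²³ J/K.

−105.0 dBm

P_n = kTB = 1.38×10⁻²³ × 300 × 7.63×10⁶ = 3.16×10⁻¹⁴ W
In dBm: 10 log₁₀(3.16×10⁻¹⁴ / 10⁻³) = −105.0 dBm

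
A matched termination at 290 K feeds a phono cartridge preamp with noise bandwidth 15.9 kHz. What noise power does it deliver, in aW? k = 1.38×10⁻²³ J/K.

63.6 aW

P_n = kTB = 1.38×10⁻²³ × 290 × 1.59×10⁴ = 6.36×10⁻¹⁷ W = 63.6 aW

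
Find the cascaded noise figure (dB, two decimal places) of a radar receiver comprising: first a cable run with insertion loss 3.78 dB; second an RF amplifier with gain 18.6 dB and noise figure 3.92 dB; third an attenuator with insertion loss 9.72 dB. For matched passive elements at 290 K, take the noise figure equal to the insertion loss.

7.90 dB

Convert to linear (a loss of L dB is a gain of −L dB): F_i = 10^(NF_i/10), G_i = 10^(G_i,dB/10)
  Stage 1: F_1 = 10^(3.78/10) = 2.388, G_1 = 10^(−3.78/10) = 0.4188
  Stage 2: F_2 = 10^(3.92/10) = 2.466, G_2 = 10^(18.6/10) = 72.44
  Stage 3: F_3 = 10^(9.72/10) = 9.376, G_3 = 10^(−9.72/10) = 0.1067
Friis cascade:
  F = 2.388 + (2.466 − 1)/0.4188 + (9.376 − 1)/30.34 = 6.165
NF = 10 log₁₀(6.165) = 7.90 dB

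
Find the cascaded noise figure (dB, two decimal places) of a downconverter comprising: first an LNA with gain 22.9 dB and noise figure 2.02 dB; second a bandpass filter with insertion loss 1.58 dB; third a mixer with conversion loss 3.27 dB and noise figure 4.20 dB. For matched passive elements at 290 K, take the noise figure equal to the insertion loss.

2.06 dB

Convert to linear (a loss of L dB is a gain of −L dB): F_i = 10^(NF_i/10), G_i = 10^(G_i,dB/10)
  Stage 1: F_1 = 10^(2.02/10) = 1.592, G_1 = 10^(22.9/10) = 195.0
  Stage 2: F_2 = 10^(1.58/10) = 1.439, G_2 = 10^(−1.58/10) = 0.6950
  Stage 3: F_3 = 10^(4.20/10) = 2.630, G_3 = 10^(−3.27/10) = 0.4710
Friis cascade:
  F = 1.592 + (1.439 − 1)/195.0 + (2.630 − 1)/135.5 = 1.606
NF = 10 log₁₀(1.606) = 2.06 dB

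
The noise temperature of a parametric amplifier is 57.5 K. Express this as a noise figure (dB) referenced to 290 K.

0.786 dB

F = 1 + T_e/T₀ = 1 + 57.5/290 = 1.19828
NF = 10 log₁₀(1.19828) = 0.786 dB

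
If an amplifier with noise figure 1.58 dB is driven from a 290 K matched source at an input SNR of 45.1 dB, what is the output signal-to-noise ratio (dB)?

43.52 dB

By definition F = SNR_in/SNR_out, so in dB: SNR_out = SNR_in − NF
SNR_out = 45.1 − 1.58 = 43.52 dB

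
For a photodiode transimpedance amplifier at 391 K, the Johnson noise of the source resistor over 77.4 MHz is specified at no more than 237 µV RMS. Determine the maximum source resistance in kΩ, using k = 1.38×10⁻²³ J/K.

Johnson–Nyquist: V_n = √(4kTRB) ⇒ R = V_n² / (4kTB)
4kTB = 4 × 1.38×10⁻²³ × 391 × 7.74×10⁷ = 1.67×10⁻¹²
R = (2.37×10⁻⁴)² / 1.67×10⁻¹² = 3.36×10⁴ Ω = 33.6 kΩ

33.6 kΩ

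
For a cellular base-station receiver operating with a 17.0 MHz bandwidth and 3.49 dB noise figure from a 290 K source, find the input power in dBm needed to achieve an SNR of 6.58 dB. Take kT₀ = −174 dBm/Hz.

Sensitivity = −174 + 10 log₁₀(B) + NF + SNR_min
= −174 + 72.3 + 3.49 + 6.58
= −91.63 dBm → −91.6 dBm

−91.6 dBm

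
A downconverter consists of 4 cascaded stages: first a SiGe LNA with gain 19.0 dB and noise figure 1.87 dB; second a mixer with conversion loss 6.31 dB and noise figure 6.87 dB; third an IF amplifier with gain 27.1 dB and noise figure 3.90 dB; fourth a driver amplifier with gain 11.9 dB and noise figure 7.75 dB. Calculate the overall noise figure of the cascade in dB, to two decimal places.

2.22 dB

Convert to linear (a loss of L dB is a gain of −L dB): F_i = 10^(NF_i/10), G_i = 10^(G_i,dB/10)
  Stage 1: F_1 = 10^(1.87/10) = 1.538, G_1 = 10^(19.0/10) = 79.43
  Stage 2: F_2 = 10^(6.87/10) = 4.864, G_2 = 10^(−6.31/10) = 0.2339
  Stage 3: F_3 = 10^(3.90/10) = 2.455, G_3 = 10^(27.1/10) = 512.9
  Stage 4: F_4 = 10^(7.75/10) = 5.957, G_4 = 10^(11.9/10) = 15.49
Friis cascade:
  F = 1.538 + (4.864 − 1)/79.43 + (2.455 − 1)/18.58 + (5.957 − 1)/9528 = 1.666
NF = 10 log₁₀(1.666) = 2.22 dB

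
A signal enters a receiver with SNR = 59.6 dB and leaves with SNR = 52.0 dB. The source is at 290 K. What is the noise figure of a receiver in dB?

7.6 dB

NF (dB) = SNR_in(dB) − SNR_out(dB) when the source is at T₀
NF = 59.6 − 52.0 = 7.6 dB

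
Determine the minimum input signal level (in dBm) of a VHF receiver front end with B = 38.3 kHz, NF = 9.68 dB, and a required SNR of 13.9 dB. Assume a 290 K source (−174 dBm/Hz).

Sensitivity = −174 + 10 log₁₀(B) + NF + SNR_min
= −174 + 45.83 + 9.68 + 13.9
= −104.59 dBm → −104.6 dBm

−104.6 dBm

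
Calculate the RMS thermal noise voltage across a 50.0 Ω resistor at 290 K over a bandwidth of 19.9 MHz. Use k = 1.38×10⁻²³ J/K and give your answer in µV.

V_n = √(4kTRB)
4kTRB = 4 × 1.38×10⁻²³ × 290 × 5.00×10¹ × 1.99×10⁷ = 1.59×10⁻¹¹ V²
V_n = √(1.59×10⁻¹¹) = 3.99×10⁻⁶ V = 3.99 µV

3.99 µV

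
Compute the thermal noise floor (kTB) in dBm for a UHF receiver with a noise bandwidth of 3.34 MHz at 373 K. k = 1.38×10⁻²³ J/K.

P_n = kTB = 1.38×10⁻²³ × 373 × 3.34×10⁶ = 1.72×10⁻¹⁴ W
In dBm: 10 log₁₀(1.72×10⁻¹⁴ / 10⁻³) = −107.6 dBm

−107.6 dBm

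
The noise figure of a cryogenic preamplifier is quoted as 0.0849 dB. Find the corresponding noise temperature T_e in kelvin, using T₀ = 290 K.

F = 10^(0.0849/10) = 1.01974
T_e = (F − 1)·T₀ = (1.01974 − 1) × 290 = 5.72 K

5.72 K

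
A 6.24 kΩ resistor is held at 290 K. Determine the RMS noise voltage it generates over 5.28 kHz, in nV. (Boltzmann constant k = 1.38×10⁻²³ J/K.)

V_n = √(4kTRB)
4kTRB = 4 × 1.38×10⁻²³ × 290 × 6.24×10³ × 5.28×10³ = 5.27×10⁻¹³ V²
V_n = √(5.27×10⁻¹³) = 7.26×10⁻⁷ V = 726 nV

726 nV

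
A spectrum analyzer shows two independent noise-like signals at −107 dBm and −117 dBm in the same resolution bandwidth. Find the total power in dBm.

Convert to linear, add, convert back:
P₁ = 2.00×10⁻¹⁴ W, P₂ = 2.00×10⁻¹⁵ W
P_tot = 2.19×10⁻¹⁴ W → 10 log₁₀(P_tot / 10⁻³) = −106.6 dBm

−106.6 dBm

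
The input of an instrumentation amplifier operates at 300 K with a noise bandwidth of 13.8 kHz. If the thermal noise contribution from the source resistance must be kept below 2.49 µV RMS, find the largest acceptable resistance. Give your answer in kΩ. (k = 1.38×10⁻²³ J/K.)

27.1 kΩ

Johnson–Nyquist: V_n = √(4kTRB) ⇒ R = V_n² / (4kTB)
4kTB = 4 × 1.38×10⁻²³ × 300 × 1.38×10⁴ = 2.29×10⁻¹⁶
R = (2.49×10⁻⁶)² / 2.29×10⁻¹⁶ = 2.71×10⁴ Ω = 27.1 kΩ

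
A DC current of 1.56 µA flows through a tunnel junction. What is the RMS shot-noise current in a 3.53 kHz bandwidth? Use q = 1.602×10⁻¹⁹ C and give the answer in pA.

I_n = √(2qI·B)
2qI·B = 2 × 1.602×10⁻¹⁹ × 1.56×10⁻⁶ × 3.53×10³ = 1.76×10⁻²¹ A²
I_n = √(1.76×10⁻²¹) = 4.20×10⁻¹¹ A = 42.0 pA

42.0 pA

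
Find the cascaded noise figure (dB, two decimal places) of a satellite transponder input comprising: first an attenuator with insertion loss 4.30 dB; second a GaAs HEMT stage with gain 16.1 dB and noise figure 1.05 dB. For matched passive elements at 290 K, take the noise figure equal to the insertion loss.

5.35 dB

Convert to linear (a loss of L dB is a gain of −L dB): F_i = 10^(NF_i/10), G_i = 10^(G_i,dB/10)
  Stage 1: F_1 = 10^(4.30/10) = 2.692, G_1 = 10^(−4.30/10) = 0.3715
  Stage 2: F_2 = 10^(1.05/10) = 1.274, G_2 = 10^(16.1/10) = 40.74
Friis cascade:
  F = 2.692 + (1.274 − 1)/0.3715 = 3.428
NF = 10 log₁₀(3.428) = 5.35 dB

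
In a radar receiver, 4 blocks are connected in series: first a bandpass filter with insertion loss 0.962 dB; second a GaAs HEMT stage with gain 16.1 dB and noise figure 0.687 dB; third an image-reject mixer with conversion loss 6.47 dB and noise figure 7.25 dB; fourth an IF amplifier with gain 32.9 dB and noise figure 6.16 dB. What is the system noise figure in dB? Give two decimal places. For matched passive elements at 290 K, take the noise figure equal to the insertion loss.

3.05 dB

Convert to linear (a loss of L dB is a gain of −L dB): F_i = 10^(NF_i/10), G_i = 10^(G_i,dB/10)
  Stage 1: F_1 = 10^(0.962/10) = 1.248, G_1 = 10^(−0.962/10) = 0.8013
  Stage 2: F_2 = 10^(0.687/10) = 1.171, G_2 = 10^(16.1/10) = 40.74
  Stage 3: F_3 = 10^(7.25/10) = 5.309, G_3 = 10^(−6.47/10) = 0.2254
  Stage 4: F_4 = 10^(6.16/10) = 4.130, G_4 = 10^(32.9/10) = 1950
Friis cascade:
  F = 1.248 + (1.171 − 1)/0.8013 + (5.309 − 1)/32.64 + (4.130 − 1)/7.359 = 2.019
NF = 10 log₁₀(2.019) = 3.05 dB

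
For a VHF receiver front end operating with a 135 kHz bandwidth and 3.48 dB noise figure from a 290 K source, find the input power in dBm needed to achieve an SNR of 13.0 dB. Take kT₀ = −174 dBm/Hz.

Sensitivity = −174 + 10 log₁₀(B) + NF + SNR_min
= −174 + 51.3 + 3.48 + 13.0
= −106.22 dBm → −106.2 dBm

−106.2 dBm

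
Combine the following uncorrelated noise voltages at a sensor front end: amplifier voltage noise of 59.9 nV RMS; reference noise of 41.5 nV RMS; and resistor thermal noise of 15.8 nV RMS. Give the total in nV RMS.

Uncorrelated sources add in power (mean-square): V_tot = √(ΣV_i²)
V_tot = √[(5.99×10⁻⁸)² + (4.15×10⁻⁸)² + (1.58×10⁻⁸)²] = 7.46×10⁻⁸ V = 74.6 nV

74.6 nV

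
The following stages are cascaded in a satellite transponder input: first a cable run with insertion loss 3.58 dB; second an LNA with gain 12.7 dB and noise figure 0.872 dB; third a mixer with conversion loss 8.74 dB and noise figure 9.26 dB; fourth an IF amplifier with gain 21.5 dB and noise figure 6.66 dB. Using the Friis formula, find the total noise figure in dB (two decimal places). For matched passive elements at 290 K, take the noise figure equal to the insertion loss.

Convert to linear (a loss of L dB is a gain of −L dB): F_i = 10^(NF_i/10), G_i = 10^(G_i,dB/10)
  Stage 1: F_1 = 10^(3.58/10) = 2.280, G_1 = 10^(−3.58/10) = 0.4385
  Stage 2: F_2 = 10^(0.872/10) = 1.222, G_2 = 10^(12.7/10) = 18.62
  Stage 3: F_3 = 10^(9.26/10) = 8.433, G_3 = 10^(−8.74/10) = 0.1337
  Stage 4: F_4 = 10^(6.66/10) = 4.634, G_4 = 10^(21.5/10) = 141.3
Friis cascade:
  F = 2.280 + (1.222 − 1)/0.4385 + (8.433 − 1)/8.166 + (4.634 − 1)/1.091 = 7.028
NF = 10 log₁₀(7.028) = 8.47 dB

8.47 dB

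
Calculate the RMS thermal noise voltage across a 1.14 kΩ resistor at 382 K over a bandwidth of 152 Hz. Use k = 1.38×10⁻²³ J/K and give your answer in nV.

V_n = √(4kTRB)
4kTRB = 4 × 1.38×10⁻²³ × 382 × 1.14×10³ × 1.52×10² = 3.65×10⁻¹⁵ V²
V_n = √(3.65×10⁻¹⁵) = 6.04×10⁻⁸ V = 60.4 nV

60.4 nV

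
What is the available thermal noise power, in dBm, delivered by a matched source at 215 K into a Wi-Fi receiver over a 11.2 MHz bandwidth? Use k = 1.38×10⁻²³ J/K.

−104.8 dBm

P_n = kTB = 1.38×10⁻²³ × 215 × 1.12×10⁷ = 3.32×10⁻¹⁴ W
In dBm: 10 log₁₀(3.32×10⁻¹⁴ / 10⁻³) = −104.8 dBm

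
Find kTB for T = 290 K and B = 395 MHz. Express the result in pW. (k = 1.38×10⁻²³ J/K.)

P_n = kTB = 1.38×10⁻²³ × 290 × 3.95×10⁸ = 1.58×10⁻¹² W = 1.58 pW

1.58 pW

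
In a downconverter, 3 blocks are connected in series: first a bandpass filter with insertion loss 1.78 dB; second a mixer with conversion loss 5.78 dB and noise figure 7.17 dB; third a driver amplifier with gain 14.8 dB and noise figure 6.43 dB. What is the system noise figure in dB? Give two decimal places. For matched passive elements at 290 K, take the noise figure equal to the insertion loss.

Convert to linear (a loss of L dB is a gain of −L dB): F_i = 10^(NF_i/10), G_i = 10^(G_i,dB/10)
  Stage 1: F_1 = 10^(1.78/10) = 1.507, G_1 = 10^(−1.78/10) = 0.6637
  Stage 2: F_2 = 10^(7.17/10) = 5.212, G_2 = 10^(−5.78/10) = 0.2642
  Stage 3: F_3 = 10^(6.43/10) = 4.395, G_3 = 10^(14.8/10) = 30.20
Friis cascade:
  F = 1.507 + (5.212 − 1)/0.6637 + (4.395 − 1)/0.1754 = 27.21
NF = 10 log₁₀(27.21) = 14.35 dB

14.35 dB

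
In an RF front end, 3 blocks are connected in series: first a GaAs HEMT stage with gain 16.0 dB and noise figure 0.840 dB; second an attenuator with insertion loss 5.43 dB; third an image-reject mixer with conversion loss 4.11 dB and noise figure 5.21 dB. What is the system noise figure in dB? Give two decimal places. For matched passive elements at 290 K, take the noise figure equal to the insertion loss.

1.70 dB

Convert to linear (a loss of L dB is a gain of −L dB): F_i = 10^(NF_i/10), G_i = 10^(G_i,dB/10)
  Stage 1: F_1 = 10^(0.840/10) = 1.213, G_1 = 10^(16.0/10) = 39.81
  Stage 2: F_2 = 10^(5.43/10) = 3.491, G_2 = 10^(−5.43/10) = 0.2864
  Stage 3: F_3 = 10^(5.21/10) = 3.319, G_3 = 10^(−4.11/10) = 0.3882
Friis cascade:
  F = 1.213 + (3.491 − 1)/39.81 + (3.319 − 1)/11.40 = 1.479
NF = 10 log₁₀(1.479) = 1.70 dB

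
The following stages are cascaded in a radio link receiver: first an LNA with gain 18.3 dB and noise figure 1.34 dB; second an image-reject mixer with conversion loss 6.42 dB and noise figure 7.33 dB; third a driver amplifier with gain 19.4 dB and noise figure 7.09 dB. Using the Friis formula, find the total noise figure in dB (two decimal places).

Convert to linear (a loss of L dB is a gain of −L dB): F_i = 10^(NF_i/10), G_i = 10^(G_i,dB/10)
  Stage 1: F_1 = 10^(1.34/10) = 1.361, G_1 = 10^(18.3/10) = 67.61
  Stage 2: F_2 = 10^(7.33/10) = 5.408, G_2 = 10^(−6.42/10) = 0.2280
  Stage 3: F_3 = 10^(7.09/10) = 5.117, G_3 = 10^(19.4/10) = 87.10
Friis cascade:
  F = 1.361 + (5.408 − 1)/67.61 + (5.117 − 1)/15.42 = 1.694
NF = 10 log₁₀(1.694) = 2.29 dB

2.29 dB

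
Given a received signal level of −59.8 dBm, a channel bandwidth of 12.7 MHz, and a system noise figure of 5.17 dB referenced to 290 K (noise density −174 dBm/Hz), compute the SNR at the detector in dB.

38.0 dB

Noise floor: N = −174 + 10 log₁₀(B) + NF
10 log₁₀(1.27×10⁷) = 71.04 dB
N = −174 + 71.04 + 5.17 = −97.79 dBm
SNR = P_sig − N = −59.8 − (−97.79) = 37.99 dB → 38.0 dB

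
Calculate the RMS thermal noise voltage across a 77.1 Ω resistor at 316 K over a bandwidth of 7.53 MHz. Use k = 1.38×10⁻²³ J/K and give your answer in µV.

V_n = √(4kTRB)
4kTRB = 4 × 1.38×10⁻²³ × 316 × 7.71×10¹ × 7.53×10⁶ = 1.01×10⁻¹¹ V²
V_n = √(1.01×10⁻¹¹) = 3.18×10⁻⁶ V = 3.18 µV

3.18 µV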